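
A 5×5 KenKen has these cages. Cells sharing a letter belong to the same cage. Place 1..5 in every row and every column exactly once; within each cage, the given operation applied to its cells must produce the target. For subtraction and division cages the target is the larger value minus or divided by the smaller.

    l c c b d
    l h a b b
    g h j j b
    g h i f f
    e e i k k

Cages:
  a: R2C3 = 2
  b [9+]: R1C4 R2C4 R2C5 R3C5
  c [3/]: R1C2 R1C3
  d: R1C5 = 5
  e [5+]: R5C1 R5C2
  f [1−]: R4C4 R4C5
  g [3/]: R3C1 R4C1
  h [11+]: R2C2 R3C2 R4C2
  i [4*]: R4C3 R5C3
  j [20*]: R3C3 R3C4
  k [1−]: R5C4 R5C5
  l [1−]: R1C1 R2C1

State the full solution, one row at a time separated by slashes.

Cage d is a single given cell; hence R1C5 = 5.
Cage a is a single given cell, so R2C3 = 2.
In row 5, 5 can only go at R5C4, so R5C4 = 5.
The two cells of cage j must have product 20, leaving R3C3 = 5.
Column 4 already has 5, leaving R3C4 = 4.
Cage k's pair has difference 1, so R5C5 = 4.
4 is placed in row 3; hence R3C2 = 2.
Row 3 now contains 2, leaving R3C5 = 3.
The two cells of cage i must have product 4, so R4C3 = 4.
Column 2 already has 2, so R5C2 = 3.
4 is placed in row 5; hence R5C3 = 1.
Column 2 now contains 3, so R1C2 = 1.
Column 3 now contains 1, so R1C3 = 3.
The 4 cells of cage b must have sum 9, so R1C4 = 2.
Cage h needs sum 11, which forces R2C2 = 4.
Cage b needs sum 9, so R2C4 = 3.
3 is placed in column 5, so R2C5 = 1.
Row 3 now contains 3, so R3C1 = 1.
The two cells of cage g must have quotient 3, which forces R4C1 = 3.
Row 4 already has 4, which forces R4C2 = 5.
Column 4 now contains 3, leaving R4C4 = 1.
1 is placed in column 5, so R4C5 = 2.
Row 5 now contains 3; hence R5C1 = 2.
Row 1 already has 2, so R1C1 = 4.
1 is placed in row 2, so R2C1 = 5.

4 1 3 2 5 / 5 4 2 3 1 / 1 2 5 4 3 / 3 5 4 1 2 / 2 3 1 5 4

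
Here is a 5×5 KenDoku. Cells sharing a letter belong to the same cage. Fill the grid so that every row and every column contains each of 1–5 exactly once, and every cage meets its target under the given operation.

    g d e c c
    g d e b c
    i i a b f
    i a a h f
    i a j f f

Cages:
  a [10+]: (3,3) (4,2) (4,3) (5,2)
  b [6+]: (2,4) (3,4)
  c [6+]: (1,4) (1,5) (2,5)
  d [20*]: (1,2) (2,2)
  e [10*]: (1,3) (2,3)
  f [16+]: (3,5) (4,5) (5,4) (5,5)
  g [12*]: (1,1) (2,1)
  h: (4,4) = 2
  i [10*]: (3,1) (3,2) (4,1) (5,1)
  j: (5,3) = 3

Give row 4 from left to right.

Cage i needs product 10, so (3,2) = 1.
H is a freebie; hence (4,4) = 2.
Cage j is given, so (5,3) = 3.
Cage b's pair has sum 6, which forces (2,4) = 1.
Cage b needs two cells with sum 6, which forces (3,4) = 5.
The 4 cells of cage a must have sum 10; hence (4,3) = 1.
Column 4 already has 5, so (5,4) = 4.
1 is placed in column 4, which forces (1,4) = 3.
The 3 cells of cage c must have sum 6, so (1,5) = 1.
Cage c needs sum 6, so (2,5) = 2.
Row 3 now contains 5; hence (3,1) = 2.
2 is placed in row 3, which forces (3,3) = 4.
Row 3 now contains 4, which forces (3,5) = 3.
1 is placed in row 4, leaving (4,1) = 5.
Row 4 already has 5, leaving (4,2) = 3.
Column 5 already has 3, which forces (4,5) = 4.
The 4 cells of cage i must have product 10, so (5,1) = 1.
4 is placed in row 5, so (5,2) = 2.
Cage f has sum 16, leaving (5,5) = 5.
Row 1 already has 3, leaving (1,1) = 4.
Row 1 already has 4, leaving (1,2) = 5.
Cage e needs two cells with product 10, leaving (1,3) = 2.
Cage g's pair has product 12, so (2,1) = 3.
Column 2 now contains 5; hence (2,2) = 4.
Row 2 now contains 2, leaving (2,3) = 5.
Filled in: 4 5 2 3 1 / 3 4 5 1 2 / 2 1 4 5 3 / 5 3 1 2 4 / 1 2 3 4 5.

5 3 1 2 4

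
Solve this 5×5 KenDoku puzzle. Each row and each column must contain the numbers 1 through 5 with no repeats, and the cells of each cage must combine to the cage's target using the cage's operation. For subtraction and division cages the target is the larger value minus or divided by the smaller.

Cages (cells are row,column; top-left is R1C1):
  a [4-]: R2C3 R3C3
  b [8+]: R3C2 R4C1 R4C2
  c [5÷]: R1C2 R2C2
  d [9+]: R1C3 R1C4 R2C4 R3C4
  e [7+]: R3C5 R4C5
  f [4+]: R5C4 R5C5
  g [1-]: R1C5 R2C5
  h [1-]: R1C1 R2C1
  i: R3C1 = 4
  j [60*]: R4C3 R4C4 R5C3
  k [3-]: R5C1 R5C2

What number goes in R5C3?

4

Cage i is a single given cell, leaving R3C1 = 4.
In column 2, 3 can only go at R3C2, so R3C2 = 3.
The only place for 1 in row 4 is R4C1.
Cage b has sum 8, leaving R4C2 = 4.
Cage j needs product 60, leaving R5C3 = 4.
Row 4 needs a 2, and only R4C5 is open for it.
Column 5 now contains 2, which forces R3C5 = 5.
The two cells of cage a must have difference 4; hence R2C3 = 5.
5 is placed in row 3, so R3C3 = 1.
Row 3 already has 1, leaving R3C4 = 2.
Column 3 already has 5; hence R4C3 = 3.
Row 4 now contains 3; hence R4C4 = 5.
The two cells of cage c must have quotient 5, which forces R1C2 = 5.
Column 3 now contains 3; hence R1C3 = 2.
5 is placed in row 2, leaving R2C2 = 1.
1 is placed in row 2, so R2C4 = 4.
Row 2 already has 4, which forces R2C5 = 3.
5 is placed in column 2, which forces R5C2 = 2.
3 is placed in column 5, which forces R5C5 = 1.
Row 1 now contains 2; hence R1C1 = 3.
Column 4 now contains 4, which forces R1C4 = 1.
3 is placed in column 5, which forces R1C5 = 4.
Row 2 already has 3; hence R2C1 = 2.
Row 5 now contains 2, so R5C1 = 5.
1 is placed in row 5; hence R5C4 = 3.
Completed grid: 3 5 2 1 4 / 2 1 5 4 3 / 4 3 1 2 5 / 1 4 3 5 2 / 5 2 4 3 1.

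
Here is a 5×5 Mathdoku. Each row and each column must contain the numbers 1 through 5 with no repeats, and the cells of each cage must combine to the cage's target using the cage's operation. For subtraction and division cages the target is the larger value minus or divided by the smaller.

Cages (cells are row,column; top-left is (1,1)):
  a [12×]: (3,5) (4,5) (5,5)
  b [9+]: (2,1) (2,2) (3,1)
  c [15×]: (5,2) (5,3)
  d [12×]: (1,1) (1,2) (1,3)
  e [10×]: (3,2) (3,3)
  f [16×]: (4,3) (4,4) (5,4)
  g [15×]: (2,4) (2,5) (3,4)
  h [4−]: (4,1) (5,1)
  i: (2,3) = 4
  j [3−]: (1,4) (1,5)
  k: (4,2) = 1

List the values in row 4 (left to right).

5 1 2 4 3

I is a freebie; hence (2,3) = 4.
Cage k is given, so (4,2) = 1.
4 is placed in column 3, so (4,3) = 2.
Row 4 already has 1; hence (4,4) = 4.
4 is placed in row 4; hence (4,5) = 3.
Column 4 now contains 4; hence (5,4) = 2.
The two cells of cage e must have product 10, which forces (3,2) = 2.
2 is placed in column 3; hence (3,3) = 5.
Row 4 already has 1, so (4,1) = 5.
Cage h's pair has difference 4, leaving (5,1) = 1.
5 is placed in column 3, which forces (5,3) = 3.
1 is placed in row 5, which forces (5,5) = 4.
3 is placed in column 3, so (1,3) = 1.
Cage j needs two cells with difference 3, which forces (1,4) = 5.
4 is placed in column 5, leaving (1,5) = 2.
The 3 cells of cage b must have sum 9, which forces (2,1) = 2.
The 3 cells of cage b must have sum 9, leaving (2,2) = 3.
3 is placed in row 2, so (2,4) = 1.
Row 2 already has 1, leaving (2,5) = 5.
The 3 cells of cage b must have sum 9; hence (3,1) = 4.
1 is placed in column 4, leaving (3,4) = 3.
4 is placed in column 5; hence (3,5) = 1.
Row 5 now contains 3, so (5,2) = 5.
Column 1 already has 4, which forces (1,1) = 3.
Column 2 already has 3, which forces (1,2) = 4.
Filled in: 3 4 1 5 2 / 2 3 4 1 5 / 4 2 5 3 1 / 5 1 2 4 3 / 1 5 3 2 4.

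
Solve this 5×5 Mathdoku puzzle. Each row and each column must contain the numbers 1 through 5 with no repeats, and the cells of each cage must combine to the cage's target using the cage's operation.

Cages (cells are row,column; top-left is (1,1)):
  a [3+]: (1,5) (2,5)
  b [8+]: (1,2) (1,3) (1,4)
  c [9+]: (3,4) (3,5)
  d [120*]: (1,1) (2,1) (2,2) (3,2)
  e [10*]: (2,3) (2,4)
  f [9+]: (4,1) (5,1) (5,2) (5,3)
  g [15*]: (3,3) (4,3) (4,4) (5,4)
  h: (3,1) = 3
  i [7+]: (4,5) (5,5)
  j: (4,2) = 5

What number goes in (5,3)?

Cage h is a single given cell, so (3,1) = 3.
J is a freebie, which forces (4,2) = 5.
The 4 cells of cage d must have product 120, which forces (2,2) = 3.
The only place for 1 in row 2 is (2,5).
1 is placed in column 5, so (1,5) = 2.
The only place for 5 in row 1 is (1,1).
The only place for 4 in row 2 is (2,1).
Cage d has product 120, which forces (3,2) = 2.
The only place for 1 in row 3 is (3,3).
Column 3 already has 1, so (4,3) = 3.
Cage g needs product 15; hence (4,4) = 1.
Row 4 now contains 3, so (4,5) = 4.
The 4 cells of cage g must have product 15, which forces (5,4) = 5.
4 is placed in column 5, which forces (5,5) = 3.
Cage b has sum 8, which forces (1,2) = 1.
Column 3 already has 3, leaving (1,3) = 4.
Cage b needs sum 8, leaving (1,4) = 3.
Cage e needs two cells with product 10; hence (2,3) = 5.
5 is placed in column 4, which forces (2,4) = 2.
5 is placed in column 4, leaving (3,4) = 4.
4 is placed in column 5, leaving (3,5) = 5.
Row 4 already has 1, which forces (4,1) = 2.
The 4 cells of cage f must have sum 9, so (5,1) = 1.
The 4 cells of cage f must have sum 9, leaving (5,2) = 4.
Row 5 already has 5, leaving (5,3) = 2.
Completed grid: 5 1 4 3 2 / 4 3 5 2 1 / 3 2 1 4 5 / 2 5 3 1 4 / 1 4 2 5 3.

2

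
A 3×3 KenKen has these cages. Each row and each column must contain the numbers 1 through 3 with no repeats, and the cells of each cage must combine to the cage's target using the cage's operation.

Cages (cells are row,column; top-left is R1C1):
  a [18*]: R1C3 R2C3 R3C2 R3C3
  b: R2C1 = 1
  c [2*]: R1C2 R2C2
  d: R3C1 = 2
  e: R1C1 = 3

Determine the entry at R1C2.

Cage e is given; hence R1C1 = 3.
B is a freebie, so R2C1 = 1.
1 is placed in row 2, which forces R2C2 = 2.
Row 2 already has 2, which forces R2C3 = 3.
Cage d is a single given cell, which forces R3C1 = 2.
The 4 cells of cage a must have product 18, leaving R3C2 = 3.
Row 3 already has 2, which forces R3C3 = 1.
Column 2 already has 2, which forces R1C2 = 1.
Column 3 now contains 1, so R1C3 = 2.
The full grid is 3 1 2 / 1 2 3 / 2 3 1.

1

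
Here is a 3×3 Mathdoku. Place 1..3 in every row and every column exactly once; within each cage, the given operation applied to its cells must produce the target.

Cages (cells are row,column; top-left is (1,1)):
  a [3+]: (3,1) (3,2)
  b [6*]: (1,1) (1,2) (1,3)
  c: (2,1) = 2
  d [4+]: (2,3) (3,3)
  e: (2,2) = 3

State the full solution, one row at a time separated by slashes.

3 1 2 / 2 3 1 / 1 2 3

Cage c is given, which forces (2,1) = 2.
Cage e is a single given cell, so (2,2) = 3.
Row 2 now contains 3, so (2,3) = 1.
Column 1 already has 2, which forces (3,1) = 1.
Row 3 already has 1, which forces (3,2) = 2.
Column 3 already has 1, leaving (3,3) = 3.
Column 1 already has 1, so (1,1) = 3.
Column 2 already has 2, leaving (1,2) = 1.
Column 3 already has 3, which forces (1,3) = 2.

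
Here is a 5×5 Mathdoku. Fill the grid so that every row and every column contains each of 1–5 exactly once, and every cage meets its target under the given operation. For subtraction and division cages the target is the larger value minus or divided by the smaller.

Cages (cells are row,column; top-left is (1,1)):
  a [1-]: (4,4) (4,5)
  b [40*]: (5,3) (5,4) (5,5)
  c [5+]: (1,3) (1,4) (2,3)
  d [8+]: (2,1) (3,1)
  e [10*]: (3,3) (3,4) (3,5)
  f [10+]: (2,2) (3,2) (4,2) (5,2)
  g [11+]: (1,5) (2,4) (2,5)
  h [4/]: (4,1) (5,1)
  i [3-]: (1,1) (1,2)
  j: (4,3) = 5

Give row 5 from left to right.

Cage j is a single given cell, so (4,3) = 5.
In row 3, 4 can only go at (3,2), so (3,2) = 4.
In row 3, 3 can only go at (3,1), so (3,1) = 3.
Column 1 already has 3, which forces (2,1) = 5.
The only place for 3 in row 1 is (1,3).
The 3 cells of cage c must have sum 5, which forces (1,4) = 1.
Cage c has sum 5, so (2,3) = 1.
1 is placed in column 3, which forces (3,3) = 2.
Row 3 already has 2, which forces (3,4) = 5.
Row 3 already has 5, which forces (3,5) = 1.
Column 3 now contains 2; hence (5,3) = 4.
4 is placed in row 5, so (5,4) = 2.
Row 5 now contains 2, which forces (5,5) = 5.
Cage i's pair has difference 3, so (1,1) = 2.
1 is placed in row 1, which forces (1,2) = 5.
Column 5 now contains 5; hence (1,5) = 4.
Column 4 now contains 2, so (2,4) = 4.
The 3 cells of cage g must have sum 11, which forces (2,5) = 3.
Cage h's pair has quotient 4, which forces (4,1) = 4.
Column 4 now contains 4, so (4,4) = 3.
Column 5 now contains 3, which forces (4,5) = 2.
4 is placed in row 5, leaving (5,1) = 1.
Row 5 already has 1, which forces (5,2) = 3.
3 is placed in row 2, which forces (2,2) = 2.
Row 4 already has 2, so (4,2) = 1.
Filled in: 2 5 3 1 4 / 5 2 1 4 3 / 3 4 2 5 1 / 4 1 5 3 2 / 1 3 4 2 5.

1 3 4 2 5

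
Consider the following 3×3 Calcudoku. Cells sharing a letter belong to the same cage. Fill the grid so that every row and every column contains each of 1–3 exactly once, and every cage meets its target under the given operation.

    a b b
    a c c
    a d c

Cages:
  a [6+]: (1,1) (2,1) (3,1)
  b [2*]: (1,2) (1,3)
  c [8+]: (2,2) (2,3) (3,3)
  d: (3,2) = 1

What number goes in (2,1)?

The 3 cells of cage c must have sum 8, which forces (2,2) = 3.
The 3 cells of cage c must have sum 8, which forces (2,3) = 2.
Cage d is given, leaving (3,2) = 1.
Cage c needs sum 8; hence (3,3) = 3.
The 3 cells of cage a must have sum 6, leaving (1,1) = 3.
Column 2 already has 1, leaving (1,2) = 2.
Column 3 already has 2, so (1,3) = 1.
Row 2 now contains 2, which forces (2,1) = 1.
Row 3 already has 3, which forces (3,1) = 2.
Filled in: 3 2 1 / 1 3 2 / 2 1 3.

1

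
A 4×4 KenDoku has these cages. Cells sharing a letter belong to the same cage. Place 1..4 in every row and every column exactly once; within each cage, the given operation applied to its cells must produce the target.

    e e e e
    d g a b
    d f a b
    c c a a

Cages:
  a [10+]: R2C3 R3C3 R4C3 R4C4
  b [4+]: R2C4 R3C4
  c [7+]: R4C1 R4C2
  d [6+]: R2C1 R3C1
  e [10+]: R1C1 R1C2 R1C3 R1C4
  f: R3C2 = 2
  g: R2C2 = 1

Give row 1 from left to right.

1 3 2 4

Cage g is given, leaving R2C2 = 1.
Row 2 already has 1, which forces R2C4 = 3.
Cage f is a single given cell, which forces R3C2 = 2.
Column 4 now contains 3; hence R3C4 = 1.
Cage d's pair has sum 6; hence R2C1 = 2.
2 is placed in row 2, leaving R2C3 = 4.
Row 3 already has 2, leaving R3C1 = 4.
Cage a needs sum 10, so R3C3 = 3.
Column 1 already has 4, which forces R4C1 = 3.
3 is placed in row 4, which forces R4C2 = 4.
Cage a has sum 10; hence R4C3 = 1.
4 is placed in row 4, leaving R4C4 = 2.
3 is placed in column 1, leaving R1C1 = 1.
4 is placed in column 2, leaving R1C2 = 3.
Column 3 already has 1; hence R1C3 = 2.
Column 4 now contains 2; hence R1C4 = 4.
Filled in: 1 3 2 4 / 2 1 4 3 / 4 2 3 1 / 3 4 1 2.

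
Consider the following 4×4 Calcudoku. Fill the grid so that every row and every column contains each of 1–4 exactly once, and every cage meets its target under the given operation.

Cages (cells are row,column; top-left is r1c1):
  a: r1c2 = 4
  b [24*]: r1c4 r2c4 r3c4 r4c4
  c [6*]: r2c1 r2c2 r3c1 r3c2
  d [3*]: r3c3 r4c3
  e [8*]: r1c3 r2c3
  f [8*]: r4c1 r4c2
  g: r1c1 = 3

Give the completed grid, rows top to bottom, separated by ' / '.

3 4 2 1 / 1 3 4 2 / 2 1 3 4 / 4 2 1 3

Cage g is a single given cell, leaving r1c1 = 3.
Cage a is given; hence r1c2 = 4.
4 is placed in row 1, so r1c3 = 2.
2 is placed in row 1; hence r1c4 = 1.
Column 3 now contains 2, leaving r2c3 = 4.
4 is placed in column 2, leaving r4c2 = 2.
Row 4 already has 2, which forces r4c1 = 4.
Row 4 now contains 4; hence r4c4 = 3.
Column 4 already has 3, leaving r2c4 = 2.
Cage d needs two cells with product 3, which forces r3c3 = 3.
The 4 cells of cage b must have product 24, leaving r3c4 = 4.
Row 4 now contains 3, so r4c3 = 1.
Row 2 now contains 2, which forces r2c1 = 1.
The 4 cells of cage c must have product 6, so r2c2 = 3.
The 4 cells of cage c must have product 6, so r3c1 = 2.
Row 3 already has 3, so r3c2 = 1.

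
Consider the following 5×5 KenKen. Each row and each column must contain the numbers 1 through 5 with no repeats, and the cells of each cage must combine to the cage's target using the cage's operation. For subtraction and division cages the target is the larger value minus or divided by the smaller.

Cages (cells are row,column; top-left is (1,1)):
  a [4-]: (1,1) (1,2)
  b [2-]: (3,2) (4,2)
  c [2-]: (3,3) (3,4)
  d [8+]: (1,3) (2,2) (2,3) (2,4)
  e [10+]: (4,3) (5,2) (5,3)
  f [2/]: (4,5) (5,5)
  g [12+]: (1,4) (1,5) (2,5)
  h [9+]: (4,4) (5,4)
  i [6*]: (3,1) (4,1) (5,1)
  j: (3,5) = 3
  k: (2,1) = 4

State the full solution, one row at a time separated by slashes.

5 1 2 3 4 / 4 2 3 1 5 / 1 5 4 2 3 / 2 3 5 4 1 / 3 4 1 5 2

Cage k is a single given cell, so (2,1) = 4.
Cage j is a single given cell; hence (3,5) = 3.
Cage d needs sum 8, leaving (1,3) = 2.
Row 1 now contains 2, so (1,5) = 4.
Column 5 now contains 3, which forces (2,5) = 5.
Column 3 already has 2, leaving (3,3) = 4.
Row 3 now contains 4, so (3,4) = 2.
The 3 cells of cage g must have sum 12; hence (1,4) = 3.
Cage d needs sum 8, leaving (2,2) = 2.
Column 4 now contains 3, which forces (2,4) = 1.
Row 3 already has 2, leaving (3,1) = 1.
Row 3 already has 1, which forces (3,2) = 5.
Cage b's pair has difference 2; hence (4,2) = 3.
2 is placed in column 2, so (5,2) = 4.
Row 5 now contains 4, leaving (5,4) = 5.
Column 1 already has 1, so (1,1) = 5.
5 is placed in column 2; hence (1,2) = 1.
Row 2 already has 1; hence (2,3) = 3.
Row 4 already has 3, leaving (4,1) = 2.
Cage e needs sum 10, leaving (4,3) = 5.
Column 4 now contains 5; hence (4,4) = 4.
2 is placed in row 4; hence (4,5) = 1.
Cage i needs product 6, which forces (5,1) = 3.
Cage e has sum 10; hence (5,3) = 1.
Column 5 already has 1, so (5,5) = 2.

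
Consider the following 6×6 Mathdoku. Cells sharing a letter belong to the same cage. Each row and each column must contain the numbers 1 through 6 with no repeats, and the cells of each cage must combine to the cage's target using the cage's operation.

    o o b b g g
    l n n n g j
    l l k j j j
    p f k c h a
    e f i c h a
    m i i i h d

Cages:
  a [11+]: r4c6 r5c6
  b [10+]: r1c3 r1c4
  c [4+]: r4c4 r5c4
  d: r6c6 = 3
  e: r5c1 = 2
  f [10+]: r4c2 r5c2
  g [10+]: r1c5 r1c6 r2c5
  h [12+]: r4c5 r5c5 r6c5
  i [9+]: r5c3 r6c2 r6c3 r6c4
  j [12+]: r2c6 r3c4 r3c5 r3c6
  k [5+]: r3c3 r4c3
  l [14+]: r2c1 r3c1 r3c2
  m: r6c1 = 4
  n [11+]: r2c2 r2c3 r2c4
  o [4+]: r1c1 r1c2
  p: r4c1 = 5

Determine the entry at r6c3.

5

P is a freebie, so r4c1 = 5.
Row 4 already has 5, which forces r4c6 = 6.
Cage e is a single given cell, which forces r5c1 = 2.
6 is placed in column 6, which forces r5c6 = 5.
Cage m is a single given cell, so r6c1 = 4.
Cage d is given, so r6c6 = 3.
Cage l has sum 14, leaving r3c2 = 5.
Row 4 now contains 6; hence r4c2 = 4.
Cage f's pair has sum 10; hence r5c2 = 6.
Cage i has sum 9, leaving r5c3 = 1.
Row 5 already has 1; hence r5c4 = 3.
Row 5 already has 3; hence r5c5 = 4.
Column 4 already has 3, which forces r4c4 = 1.
The 4 cells of cage i must have sum 9, so r6c2 = 1.
Cage o needs two cells with sum 4; hence r1c1 = 1.
1 is placed in column 2; hence r1c2 = 3.
3 is placed in column 2, leaving r2c2 = 2.
The 3 cells of cage g must have sum 10, which forces r1c5 = 5.
5 is placed in column 5; hence r6c5 = 6.
Cage h needs sum 12; hence r4c5 = 2.
Cage k's pair has sum 5, which forces r3c3 = 2.
Row 4 already has 2, leaving r4c3 = 3.
Column 3 already has 2, so r6c3 = 5.
Row 6 now contains 5; hence r6c4 = 2.
5 is placed in column 3; hence r2c3 = 4.
The 3 cells of cage n must have sum 11; hence r2c4 = 5.
Row 2 now contains 4; hence r2c6 = 1.
Column 6 already has 1; hence r3c6 = 4.
Column 3 now contains 4, leaving r1c3 = 6.
Cage b's pair has sum 10; hence r1c4 = 4.
4 is placed in column 6, so r1c6 = 2.
1 is placed in row 2; hence r2c5 = 3.
4 is placed in row 3, leaving r3c4 = 6.
Cage j needs sum 12, which forces r3c5 = 1.
Row 2 now contains 3, which forces r2c1 = 6.
6 is placed in row 3, so r3c1 = 3.
The full grid is 1 3 6 4 5 2 / 6 2 4 5 3 1 / 3 5 2 6 1 4 / 5 4 3 1 2 6 / 2 6 1 3 4 5 / 4 1 5 2 6 3.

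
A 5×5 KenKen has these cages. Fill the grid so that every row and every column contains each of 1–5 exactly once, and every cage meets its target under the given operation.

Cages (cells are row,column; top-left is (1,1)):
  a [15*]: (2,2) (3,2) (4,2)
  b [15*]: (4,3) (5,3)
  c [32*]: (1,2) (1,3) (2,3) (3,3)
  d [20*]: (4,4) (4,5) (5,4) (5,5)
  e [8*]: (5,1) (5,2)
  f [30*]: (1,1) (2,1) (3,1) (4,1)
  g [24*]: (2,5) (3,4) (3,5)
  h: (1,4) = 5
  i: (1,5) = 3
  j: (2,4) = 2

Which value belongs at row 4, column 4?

The 4 cells of cage c must have product 32, so (1,2) = 4.
H is a freebie, so (1,4) = 5.
Cage i is given; hence (1,5) = 3.
Cage j is given; hence (2,4) = 2.
2 is placed in row 2; hence (2,5) = 4.
Column 5 now contains 4, leaving (3,5) = 2.
Column 2 already has 4; hence (5,2) = 2.
The 4 cells of cage c must have product 32; hence (1,3) = 2.
4 is placed in row 2, which forces (2,3) = 1.
Cage c has product 32, leaving (3,3) = 4.
The 3 cells of cage g must have product 24; hence (3,4) = 3.
Row 5 now contains 2, which forces (5,1) = 4.
Row 5 already has 4, so (5,4) = 1.
Row 5 already has 1, so (5,5) = 5.
2 is placed in row 1, which forces (1,1) = 1.
The 4 cells of cage f must have product 30; hence (2,1) = 3.
Row 2 now contains 3, which forces (2,2) = 5.
Cage f has product 30, so (3,1) = 5.
5 is placed in column 2; hence (3,2) = 1.
The 4 cells of cage f must have product 30, leaving (4,1) = 2.
1 is placed in column 2; hence (4,2) = 3.
Cage b needs two cells with product 15, which forces (4,3) = 5.
Column 4 already has 1; hence (4,4) = 4.
Column 5 now contains 5, which forces (4,5) = 1.
Row 5 now contains 5; hence (5,3) = 3.
Filled in: 1 4 2 5 3 / 3 5 1 2 4 / 5 1 4 3 2 / 2 3 5 4 1 / 4 2 3 1 5.

4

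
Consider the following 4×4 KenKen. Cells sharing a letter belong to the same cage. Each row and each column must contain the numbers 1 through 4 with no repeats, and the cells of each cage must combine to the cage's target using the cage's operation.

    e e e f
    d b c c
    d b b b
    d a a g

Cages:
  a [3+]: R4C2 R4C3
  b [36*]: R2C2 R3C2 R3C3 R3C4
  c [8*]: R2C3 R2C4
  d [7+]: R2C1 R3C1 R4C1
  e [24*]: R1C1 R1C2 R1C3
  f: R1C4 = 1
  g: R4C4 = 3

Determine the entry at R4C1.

F is a freebie, which forces R1C4 = 1.
Cage b has product 36, which forces R2C2 = 3.
Cage g is a single given cell, leaving R4C4 = 3.
Cage b has product 36, leaving R3C2 = 1.
Cage b has product 36, so R3C3 = 3.
Column 4 now contains 3, so R3C4 = 4.
Column 2 already has 1, leaving R4C2 = 2.
Row 4 already has 2, which forces R4C3 = 1.
Cage e has product 24, leaving R1C1 = 3.
2 is placed in column 2, so R1C2 = 4.
Cage e needs product 24, which forces R1C3 = 2.
Cage d has sum 7, leaving R2C1 = 1.
The two cells of cage c must have product 8, so R2C3 = 4.
4 is placed in column 4; hence R2C4 = 2.
4 is placed in row 3, leaving R3C1 = 2.
Row 4 now contains 1, so R4C1 = 4.
The full grid is 3 4 2 1 / 1 3 4 2 / 2 1 3 4 / 4 2 1 3.

4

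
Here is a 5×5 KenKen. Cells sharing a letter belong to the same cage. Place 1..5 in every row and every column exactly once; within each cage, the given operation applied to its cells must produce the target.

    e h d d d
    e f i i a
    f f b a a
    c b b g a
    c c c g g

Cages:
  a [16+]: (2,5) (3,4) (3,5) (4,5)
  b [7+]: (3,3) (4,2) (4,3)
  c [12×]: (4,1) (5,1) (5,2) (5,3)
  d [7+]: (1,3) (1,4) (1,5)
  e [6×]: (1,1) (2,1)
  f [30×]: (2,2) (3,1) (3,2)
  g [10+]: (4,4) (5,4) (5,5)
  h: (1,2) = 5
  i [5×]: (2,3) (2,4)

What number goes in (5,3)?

Cage h is a single given cell; hence (1,2) = 5.
Cage f needs product 30; hence (3,1) = 5.
Row 3 now contains 5, which forces (3,4) = 4.
Cage a needs sum 16, so (3,5) = 3.
Cage f has product 30, leaving (2,2) = 3.
Row 3 already has 3, so (3,2) = 2.
Row 3 already has 2, which forces (3,3) = 1.
Cage e needs two cells with product 6, leaving (1,1) = 3.
Row 2 already has 3, so (2,1) = 2.
Column 3 now contains 1; hence (2,3) = 5.
Cage i's pair has product 5; hence (2,4) = 1.
5 is placed in row 2; hence (2,5) = 4.
Column 1 now contains 2, leaving (4,1) = 1.
1 is placed in row 4, leaving (4,2) = 4.
Column 3 already has 5, so (4,3) = 2.
4 is placed in column 5, which forces (4,5) = 5.
3 is placed in column 1; hence (5,1) = 4.
Cage c has product 12, so (5,2) = 1.
4 is placed in row 5, which forces (5,3) = 3.
5 is placed in column 5, so (5,5) = 2.
Column 3 now contains 2, leaving (1,3) = 4.
1 is placed in column 4, leaving (1,4) = 2.
Column 5 already has 2, which forces (1,5) = 1.
5 is placed in row 4, leaving (4,4) = 3.
Row 5 now contains 2, so (5,4) = 5.
The full grid is 3 5 4 2 1 / 2 3 5 1 4 / 5 2 1 4 3 / 1 4 2 3 5 / 4 1 3 5 2.

3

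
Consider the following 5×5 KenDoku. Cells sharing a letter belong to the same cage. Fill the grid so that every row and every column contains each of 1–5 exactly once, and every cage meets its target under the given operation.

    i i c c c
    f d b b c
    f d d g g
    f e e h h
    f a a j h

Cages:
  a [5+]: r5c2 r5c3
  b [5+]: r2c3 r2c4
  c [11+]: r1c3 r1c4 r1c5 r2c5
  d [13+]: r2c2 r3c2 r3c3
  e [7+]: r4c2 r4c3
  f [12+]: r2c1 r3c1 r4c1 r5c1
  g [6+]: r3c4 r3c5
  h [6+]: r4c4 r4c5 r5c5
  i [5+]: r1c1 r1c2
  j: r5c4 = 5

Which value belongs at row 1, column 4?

Cage j is given, so r5c4 = 5.
In row 3, 3 can only go at r3c2, so r3c2 = 3.
Cage d has sum 13, leaving r2c2 = 5.
Cage d has sum 13; hence r3c3 = 5.
Cage f has sum 12, leaving r4c1 = 5.
Cage e needs two cells with sum 7, so r4c2 = 4.
Cage e's pair has sum 7, leaving r4c3 = 3.
Cage a's pair has sum 5, leaving r5c2 = 1.
Cage a's pair has sum 5, which forces r5c3 = 4.
Cage h needs sum 6; hence r5c5 = 3.
Cage i needs two cells with sum 5, leaving r1c1 = 3.
Column 2 now contains 1, which forces r1c2 = 2.
Row 1 now contains 2, which forces r1c3 = 1.
Row 1 already has 3, so r1c4 = 4.
Row 1 already has 4, leaving r1c5 = 5.
Column 3 already has 1; hence r2c3 = 2.
4 is placed in column 4, leaving r2c4 = 3.
4 is placed in column 4, so r3c4 = 2.
Row 3 already has 2, which forces r3c5 = 4.
Column 4 now contains 2, which forces r4c4 = 1.
1 is placed in row 4, which forces r4c5 = 2.
4 is placed in row 5, which forces r5c1 = 2.
Cage f needs sum 12, leaving r2c1 = 4.
4 is placed in column 5, which forces r2c5 = 1.
Row 3 now contains 4; hence r3c1 = 1.
Completed grid: 3 2 1 4 5 / 4 5 2 3 1 / 1 3 5 2 4 / 5 4 3 1 2 / 2 1 4 5 3.

4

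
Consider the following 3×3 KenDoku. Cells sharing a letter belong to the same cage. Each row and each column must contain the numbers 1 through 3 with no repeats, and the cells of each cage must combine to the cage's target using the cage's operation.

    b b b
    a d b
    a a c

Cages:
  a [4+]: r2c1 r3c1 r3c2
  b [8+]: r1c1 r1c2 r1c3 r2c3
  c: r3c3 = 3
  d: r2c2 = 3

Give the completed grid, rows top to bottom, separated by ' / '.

3 2 1 / 1 3 2 / 2 1 3

Cage a has sum 4; hence r2c1 = 1.
Cage d is given, leaving r2c2 = 3.
The 4 cells of cage b must have sum 8, leaving r2c3 = 2.
Cage a needs sum 4, which forces r3c1 = 2.
Cage a has sum 4, which forces r3c2 = 1.
Cage c is given, which forces r3c3 = 3.
Column 1 now contains 2, which forces r1c1 = 3.
1 is placed in column 2, so r1c2 = 2.
3 is placed in column 3, which forces r1c3 = 1.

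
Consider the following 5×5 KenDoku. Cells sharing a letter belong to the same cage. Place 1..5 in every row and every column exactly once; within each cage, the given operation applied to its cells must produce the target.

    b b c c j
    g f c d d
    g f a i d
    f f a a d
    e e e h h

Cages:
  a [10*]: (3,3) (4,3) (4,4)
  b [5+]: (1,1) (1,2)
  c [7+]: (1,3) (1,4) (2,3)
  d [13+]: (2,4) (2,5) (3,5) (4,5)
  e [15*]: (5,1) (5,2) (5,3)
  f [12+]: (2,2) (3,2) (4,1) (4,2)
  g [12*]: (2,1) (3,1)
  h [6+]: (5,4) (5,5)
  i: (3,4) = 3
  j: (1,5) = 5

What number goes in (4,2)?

Cage j is a single given cell, so (1,5) = 5.
Cage i is given, which forces (3,4) = 3.
Cage g's pair has product 12, so (2,1) = 3.
Row 3 already has 3, which forces (3,1) = 4.
Cage d needs sum 13, so (2,4) = 5.
Cage d has sum 13; hence (2,5) = 4.
Cage d has sum 13, so (3,5) = 1.
Cage d needs sum 13; hence (4,5) = 3.
Column 5 already has 1, which forces (5,5) = 2.
Cage f has sum 12, leaving (4,2) = 4.
Row 5 now contains 2, which forces (5,4) = 4.
Cage b needs two cells with sum 5; hence (1,1) = 2.
Column 2 already has 4, which forces (1,2) = 3.
Row 1 now contains 3, so (1,3) = 4.
Row 1 now contains 2, which forces (1,4) = 1.
1 is placed in column 4; hence (4,4) = 2.
The 3 cells of cage c must have sum 7, leaving (2,3) = 2.
Cage a needs product 10, so (3,3) = 5.
Cage a has product 10, leaving (4,3) = 1.
The 3 cells of cage e must have product 15, leaving (5,3) = 3.
2 is placed in row 2; hence (2,2) = 1.
5 is placed in row 3; hence (3,2) = 2.
Row 4 now contains 1, so (4,1) = 5.
Column 1 already has 5; hence (5,1) = 1.
Column 2 now contains 1, which forces (5,2) = 5.
Completed grid: 2 3 4 1 5 / 3 1 2 5 4 / 4 2 5 3 1 / 5 4 1 2 3 / 1 5 3 4 2.

4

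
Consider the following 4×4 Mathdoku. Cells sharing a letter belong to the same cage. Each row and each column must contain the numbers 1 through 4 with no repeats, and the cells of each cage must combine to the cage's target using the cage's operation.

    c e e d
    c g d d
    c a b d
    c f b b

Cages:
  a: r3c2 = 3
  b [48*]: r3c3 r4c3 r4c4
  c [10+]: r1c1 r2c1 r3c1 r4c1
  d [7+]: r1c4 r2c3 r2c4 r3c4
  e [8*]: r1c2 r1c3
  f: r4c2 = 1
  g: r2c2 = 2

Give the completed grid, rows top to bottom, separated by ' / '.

3 4 2 1 / 4 2 1 3 / 1 3 4 2 / 2 1 3 4

G is a freebie, which forces r2c2 = 2.
Cage d has sum 7, which forces r2c3 = 1.
Row 2 already has 2, leaving r2c4 = 3.
Cage a is a single given cell, which forces r3c2 = 3.
Cage b needs product 48, which forces r3c3 = 4.
F is a freebie, which forces r4c2 = 1.
The 3 cells of cage b must have product 48; hence r4c3 = 3.
Cage b needs product 48, which forces r4c4 = 4.
The 4 cells of cage c must have sum 10, so r1c1 = 3.
2 is placed in column 2, which forces r1c2 = 4.
Column 3 now contains 4, leaving r1c3 = 2.
2 is placed in row 1, which forces r1c4 = 1.
3 is placed in row 2, so r2c1 = 4.
Cage c needs sum 10, which forces r3c1 = 1.
Column 4 already has 1, which forces r3c4 = 2.
Row 4 already has 4, so r4c1 = 2.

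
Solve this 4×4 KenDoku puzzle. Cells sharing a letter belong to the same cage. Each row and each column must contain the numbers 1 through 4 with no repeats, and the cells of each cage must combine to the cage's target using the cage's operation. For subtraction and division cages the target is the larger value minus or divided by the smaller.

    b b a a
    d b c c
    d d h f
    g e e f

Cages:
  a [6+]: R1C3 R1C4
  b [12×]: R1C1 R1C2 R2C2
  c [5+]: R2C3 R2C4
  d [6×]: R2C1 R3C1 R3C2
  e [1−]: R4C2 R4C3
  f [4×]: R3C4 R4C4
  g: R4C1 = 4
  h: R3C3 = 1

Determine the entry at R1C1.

H is a freebie; hence R3C3 = 1.
Row 3 now contains 1, so R3C4 = 4.
G is a freebie, which forces R4C1 = 4.
Column 4 already has 4, leaving R4C4 = 1.
The two cells of cage a must have sum 6; hence R1C3 = 4.
Column 4 already has 4, which forces R1C4 = 2.
Cage d needs product 6, leaving R2C1 = 1.
2 is placed in column 4; hence R2C4 = 3.
1 is placed in column 1, which forces R1C1 = 3.
Cage b needs product 12, so R1C2 = 1.
The 3 cells of cage b must have product 12, which forces R2C2 = 4.
Row 2 already has 3, leaving R2C3 = 2.
Column 1 already has 3, leaving R3C1 = 2.
2 is placed in row 3; hence R3C2 = 3.
3 is placed in column 2, so R4C2 = 2.
2 is placed in column 3, which forces R4C3 = 3.
Filled in: 3 1 4 2 / 1 4 2 3 / 2 3 1 4 / 4 2 3 1.

3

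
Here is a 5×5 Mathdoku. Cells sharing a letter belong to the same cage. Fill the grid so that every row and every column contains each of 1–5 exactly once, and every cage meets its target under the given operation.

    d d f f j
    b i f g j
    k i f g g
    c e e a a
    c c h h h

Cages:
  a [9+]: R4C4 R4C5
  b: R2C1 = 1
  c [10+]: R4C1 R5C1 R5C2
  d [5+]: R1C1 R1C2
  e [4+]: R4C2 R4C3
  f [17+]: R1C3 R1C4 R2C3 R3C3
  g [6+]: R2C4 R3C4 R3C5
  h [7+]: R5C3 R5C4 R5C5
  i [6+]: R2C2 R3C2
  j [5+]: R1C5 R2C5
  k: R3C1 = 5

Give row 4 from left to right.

2 3 1 4 5

The 4 cells of cage f must have sum 17, so R1C4 = 5.
Cage b is a single given cell, so R2C1 = 1.
K is a freebie, leaving R3C1 = 5.
Column 4 now contains 5, leaving R4C4 = 4.
4 is placed in row 4, so R4C5 = 5.
Cage f needs sum 17, so R2C3 = 5.
Row 4 needs a 2, and only R4C1 is open for it.
The 3 cells of cage c must have sum 10, so R5C1 = 3.
Cage c has sum 10, so R5C2 = 5.
Column 1 now contains 3, which forces R1C1 = 4.
Cage d's pair has sum 5, which forces R1C2 = 1.
4 is placed in row 1; hence R1C3 = 3.
Row 1 now contains 3, so R1C5 = 2.
Column 3 now contains 3, leaving R3C3 = 4.
Column 2 now contains 1, which forces R4C2 = 3.
Column 3 now contains 3, which forces R4C3 = 1.
Column 3 already has 1, so R5C3 = 2.
Row 5 now contains 2, so R5C4 = 1.
1 is placed in row 5; hence R5C5 = 4.
Cage i needs two cells with sum 6; hence R2C2 = 4.
4 is placed in column 5; hence R2C5 = 3.
Row 3 already has 4, which forces R3C2 = 2.
2 is placed in row 3, leaving R3C4 = 3.
Cage g needs sum 6, leaving R3C5 = 1.
3 is placed in row 2; hence R2C4 = 2.
Filled in: 4 1 3 5 2 / 1 4 5 2 3 / 5 2 4 3 1 / 2 3 1 4 5 / 3 5 2 1 4.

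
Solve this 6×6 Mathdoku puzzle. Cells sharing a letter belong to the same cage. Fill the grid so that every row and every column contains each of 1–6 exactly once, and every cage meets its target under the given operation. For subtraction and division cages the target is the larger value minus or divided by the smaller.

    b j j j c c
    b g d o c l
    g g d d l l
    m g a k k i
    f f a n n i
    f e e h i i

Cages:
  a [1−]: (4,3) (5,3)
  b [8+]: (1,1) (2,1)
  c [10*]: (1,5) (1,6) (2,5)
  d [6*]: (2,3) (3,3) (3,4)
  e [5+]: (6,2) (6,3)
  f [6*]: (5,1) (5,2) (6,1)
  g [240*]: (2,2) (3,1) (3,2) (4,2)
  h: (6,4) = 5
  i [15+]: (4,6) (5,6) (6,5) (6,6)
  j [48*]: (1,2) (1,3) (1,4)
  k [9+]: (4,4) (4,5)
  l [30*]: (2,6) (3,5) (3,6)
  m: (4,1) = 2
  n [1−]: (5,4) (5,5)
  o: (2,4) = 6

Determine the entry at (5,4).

2

Cage o is a single given cell, which forces (2,4) = 6.
Cage m is given; hence (4,1) = 2.
Cage h is given; hence (6,4) = 5.
In row 1, 3 can only go at (1,1), so (1,1) = 3.
Column 1 now contains 3; hence (2,1) = 5.
The 3 cells of cage f must have product 6, so (5,1) = 6.
Cage f has product 6, leaving (5,2) = 1.
Column 1 now contains 3, which forces (6,1) = 1.
Column 1 already has 6, so (3,1) = 4.
Row 2 needs a 4, and only (2,2) is open for it.
Column 2 needs a 6, and only (1,2) is open for it.
The only place for 2 in column 2 is (6,2).
2 is placed in row 6, which forces (6,3) = 3.
The only place for 3 in row 2 is (2,6).
Column 6 already has 3, so (4,6) = 1.
The 4 cells of cage i must have sum 15, which forces (5,6) = 4.
Cage i has sum 15, so (6,5) = 4.
Cage i needs sum 15; hence (6,6) = 6.
The two cells of cage a must have difference 1, which forces (5,3) = 5.
Row 1 needs a 1, and only (1,5) is open for it.
Cage c has product 10, which forces (1,6) = 5.
Column 5 already has 1, which forces (2,5) = 2.
2 is placed in column 5; hence (3,5) = 5.
Column 6 now contains 5; hence (3,6) = 2.
Column 5 already has 5, leaving (4,5) = 6.
2 is placed in column 5, leaving (5,5) = 3.
2 is placed in row 2, so (2,3) = 1.
Row 3 now contains 5, so (3,2) = 3.
Cage d has product 6; hence (3,3) = 6.
Cage d needs product 6, so (3,4) = 1.
The 4 cells of cage g must have product 240, which forces (4,2) = 5.
Row 4 now contains 6; hence (4,3) = 4.
Cage k needs two cells with sum 9, which forces (4,4) = 3.
Row 5 now contains 3; hence (5,4) = 2.
4 is placed in column 3, which forces (1,3) = 2.
Column 4 already has 2, which forces (1,4) = 4.
The full grid is 3 6 2 4 1 5 / 5 4 1 6 2 3 / 4 3 6 1 5 2 / 2 5 4 3 6 1 / 6 1 5 2 3 4 / 1 2 3 5 4 6.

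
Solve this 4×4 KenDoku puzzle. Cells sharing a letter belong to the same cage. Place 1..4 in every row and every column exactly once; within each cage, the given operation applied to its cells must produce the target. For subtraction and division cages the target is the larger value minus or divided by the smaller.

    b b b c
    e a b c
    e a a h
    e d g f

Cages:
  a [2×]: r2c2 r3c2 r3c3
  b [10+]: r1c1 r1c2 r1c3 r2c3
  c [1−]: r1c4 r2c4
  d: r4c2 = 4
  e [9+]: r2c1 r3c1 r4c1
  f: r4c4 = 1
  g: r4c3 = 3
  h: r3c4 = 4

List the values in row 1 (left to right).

1 3 4 2

The 3 cells of cage a must have product 2, leaving r2c2 = 1.
Cage a needs product 2, so r3c2 = 2.
Cage a needs product 2, which forces r3c3 = 1.
Cage h is given; hence r3c4 = 4.
D is a freebie, which forces r4c2 = 4.
Cage g is given, which forces r4c3 = 3.
F is a freebie; hence r4c4 = 1.
Cage b needs sum 10, which forces r1c1 = 1.
Column 2 now contains 4, so r1c2 = 3.
3 is placed in row 1; hence r1c4 = 2.
Cage e has sum 9, so r2c1 = 4.
4 is placed in row 2, which forces r2c3 = 2.
Column 4 already has 2, so r2c4 = 3.
Row 3 now contains 4, leaving r3c1 = 3.
Row 4 already has 3; hence r4c1 = 2.
2 is placed in row 1; hence r1c3 = 4.
The full grid is 1 3 4 2 / 4 1 2 3 / 3 2 1 4 / 2 4 3 1.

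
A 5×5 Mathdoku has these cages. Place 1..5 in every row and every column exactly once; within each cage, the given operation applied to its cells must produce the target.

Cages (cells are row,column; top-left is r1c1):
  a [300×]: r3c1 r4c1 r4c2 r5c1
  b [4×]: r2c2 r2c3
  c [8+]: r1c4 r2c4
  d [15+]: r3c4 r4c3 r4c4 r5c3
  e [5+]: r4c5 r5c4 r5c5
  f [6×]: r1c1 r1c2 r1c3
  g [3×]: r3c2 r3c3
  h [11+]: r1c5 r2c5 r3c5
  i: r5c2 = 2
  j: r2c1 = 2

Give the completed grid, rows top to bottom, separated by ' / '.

1 3 2 5 4 / 2 4 1 3 5 / 5 1 3 4 2 / 3 5 4 2 1 / 4 2 5 1 3

Cage j is given, leaving r2c1 = 2.
Cage a needs product 300, leaving r4c2 = 5.
I is a freebie; hence r5c2 = 2.
2 is placed in row 5; hence r5c4 = 1.
Row 5 now contains 1, so r5c5 = 3.
The 3 cells of cage f must have product 6, so r1c3 = 2.
The 3 cells of cage e must have sum 5; hence r4c5 = 1.
The 3 cells of cage h must have sum 11; hence r3c5 = 2.
The 4 cells of cage d must have sum 15, which forces r5c3 = 5.
Cage a has product 300, so r3c1 = 5.
Cage a has product 300, leaving r4c1 = 3.
3 is placed in row 4, so r4c3 = 4.
Row 4 now contains 4, so r4c4 = 2.
Row 5 already has 5, which forces r5c1 = 4.
Column 1 already has 3, which forces r1c1 = 1.
Cage f has product 6, leaving r1c2 = 3.
Row 1 now contains 3, which forces r1c4 = 5.
Row 1 already has 5, which forces r1c5 = 4.
Cage b needs two cells with product 4; hence r2c2 = 4.
Column 3 already has 4, so r2c3 = 1.
5 is placed in column 4, which forces r2c4 = 3.
4 is placed in column 5, leaving r2c5 = 5.
Column 2 now contains 3, so r3c2 = 1.
1 is placed in column 3, which forces r3c3 = 3.
Cage d needs sum 15, so r3c4 = 4.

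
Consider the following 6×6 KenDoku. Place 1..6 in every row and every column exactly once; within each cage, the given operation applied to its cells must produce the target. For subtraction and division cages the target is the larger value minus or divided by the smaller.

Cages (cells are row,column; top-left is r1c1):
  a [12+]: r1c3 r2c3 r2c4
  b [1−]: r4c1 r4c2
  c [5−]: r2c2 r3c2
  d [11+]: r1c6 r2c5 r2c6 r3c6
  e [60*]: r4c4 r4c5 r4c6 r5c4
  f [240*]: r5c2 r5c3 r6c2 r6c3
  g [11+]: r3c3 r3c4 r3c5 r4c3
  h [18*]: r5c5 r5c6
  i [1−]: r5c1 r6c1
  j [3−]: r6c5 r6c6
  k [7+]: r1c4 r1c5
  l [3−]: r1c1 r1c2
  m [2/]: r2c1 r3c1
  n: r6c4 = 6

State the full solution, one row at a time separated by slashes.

5 2 6 3 4 1 / 3 6 2 4 1 5 / 6 1 5 2 3 4 / 4 3 1 5 2 6 / 2 5 4 1 6 3 / 1 4 3 6 5 2

N is a freebie, so r6c4 = 6.
In row 6, 1 can only go at r6c1, so r6c1 = 1.
Column 1 already has 1, leaving r5c1 = 2.
Row 5 now contains 2; hence r5c4 = 1.
Row 4 needs a 1, and only r4c3 is open for it.
The two cells of cage l must have difference 3, which forces r1c1 = 5.
Cage l's pair has difference 3, leaving r1c2 = 2.
Column 1 already has 5; hence r4c1 = 4.
The only place for 1 in row 1 is r1c6.
The only place for 6 in row 1 is r1c3.
In row 4, 3 can only go at r4c2, so r4c2 = 3.
Cage f needs product 240, leaving r5c2 = 5.
Cage f has product 240; hence r5c3 = 4.
3 is placed in column 2, which forces r6c2 = 4.
The 4 cells of cage f must have product 240, which forces r6c3 = 3.
Column 3 now contains 4, which forces r2c3 = 2.
Cage a has sum 12, so r2c4 = 4.
Column 3 already has 2; hence r3c3 = 5.
Column 4 now contains 4, which forces r1c4 = 3.
Cage k's pair has sum 7, which forces r1c5 = 4.
Column 4 now contains 3, leaving r3c4 = 2.
2 is placed in row 3; hence r3c5 = 3.
Column 4 already has 2, leaving r4c4 = 5.
Column 5 now contains 3, so r5c5 = 6.
Row 5 now contains 6, which forces r5c6 = 3.
The two cells of cage m must have quotient 2, which forces r2c1 = 3.
The 4 cells of cage d must have sum 11, so r2c5 = 1.
Cage d needs sum 11, leaving r2c6 = 5.
3 is placed in row 3, which forces r3c1 = 6.
6 is placed in row 3, which forces r3c2 = 1.
Cage d has sum 11, so r3c6 = 4.
6 is placed in column 5, which forces r4c5 = 2.
Cage e has product 60; hence r4c6 = 6.
Column 5 now contains 2, so r6c5 = 5.
Column 6 now contains 5, leaving r6c6 = 2.
Row 2 already has 1, which forces r2c2 = 6.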